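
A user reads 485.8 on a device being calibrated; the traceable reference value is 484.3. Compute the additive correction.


Correction = standard - reading
= 484.3 - 485.8
= -1.5000

-1.5000


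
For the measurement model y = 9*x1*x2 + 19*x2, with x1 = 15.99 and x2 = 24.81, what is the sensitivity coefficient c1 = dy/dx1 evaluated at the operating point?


y = 9*x1*x2 + 19*x2
dy/dx1 = 9*x2
Evaluate at x2 = 24.81: c1 = 9 * 24.81
c1 = 223.2900

223.2900


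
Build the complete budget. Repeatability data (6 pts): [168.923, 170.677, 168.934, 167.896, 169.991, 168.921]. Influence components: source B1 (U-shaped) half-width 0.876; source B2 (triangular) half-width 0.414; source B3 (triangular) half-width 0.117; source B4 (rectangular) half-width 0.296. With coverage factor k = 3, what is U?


mean = (168.923 + 170.677 + 168.934 + 167.896 + 169.991 + 168.921) / 6 = 169.2236667
s = sqrt(sum((x - mean)^2)/(n-1)) = 0.9725833
u_A = s / sqrt(n) = 0.9725833 / sqrt(6) = 0.39705547
u_B1 = 0.876 / sqrt(2) = 0.61942554
u_B2 = 0.414 / sqrt(6) = 0.16901479
u_B3 = 0.117 / sqrt(6) = 0.04776505
u_B4 = 0.296 / sqrt(3) = 0.17089568
uc = sqrt(0.39705547^2 + 0.61942554^2 + 0.16901479^2 + 0.04776505^2 + 0.17089568^2) = 0.77549589
U = k * uc = 3 * 0.77549589
U = 2.3265

2.3265


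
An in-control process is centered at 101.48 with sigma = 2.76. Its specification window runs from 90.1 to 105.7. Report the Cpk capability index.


Cpu = (USL - mean) / (3*sigma) = (105.7 - 101.48) / (3*2.76) = 0.5097
Cpl = (mean - LSL) / (3*sigma) = (101.48 - 90.1) / (3*2.76) = 1.3744
Cpk = min(Cpu, Cpl) = 0.5097

0.5097


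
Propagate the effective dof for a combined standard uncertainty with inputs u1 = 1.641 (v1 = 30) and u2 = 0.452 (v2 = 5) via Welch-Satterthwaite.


uc = sqrt(u1^2 + u2^2) = sqrt(1.641^2 + 0.452^2) = 1.7021119
v_eff = uc^4 / (u1^4/v1 + u2^4/v2)
= 1.7021119^4 / (1.641^4/30 + 0.452^4/5)
= 8.3936805 / 0.25006829
v_eff = 33.5656

33.5656


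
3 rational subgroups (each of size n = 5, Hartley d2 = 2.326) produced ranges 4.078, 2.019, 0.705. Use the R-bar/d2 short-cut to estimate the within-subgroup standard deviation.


R_bar = (4.078 + 2.019 + 0.705) / 3
R_bar = 6.802 / 3 = 2.2673333
sigma_hat = R_bar / d2 = 2.2673333 / 2.326 = 0.9748

0.9748


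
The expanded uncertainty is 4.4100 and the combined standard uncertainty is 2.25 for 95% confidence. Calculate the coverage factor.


k = U / uc
k = 4.4100 / 2.25
k = 1.96

1.96


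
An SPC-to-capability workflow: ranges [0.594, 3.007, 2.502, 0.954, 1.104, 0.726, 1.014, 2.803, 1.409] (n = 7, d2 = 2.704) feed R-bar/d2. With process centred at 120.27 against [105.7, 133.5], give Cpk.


R_bar = (0.594 + 3.007 + 2.502 + 0.954 + 1.104 + 0.726 + 1.014 + 2.803 + 1.409) / 9 = 1.5681111
sigma = R_bar / d2 = 1.5681111 / 2.704 = 0.57992274
Cp = (USL - LSL)/(6*sigma) = (133.5 - 105.7)/(6*0.57992274) = 7.9896
Cpu = (133.5 - 120.27)/(3*0.57992274) = 7.6045
Cpl = (120.27 - 105.7)/(3*0.57992274) = 8.3747
Cpk = min(Cpu, Cpl) = 7.6045

7.6045


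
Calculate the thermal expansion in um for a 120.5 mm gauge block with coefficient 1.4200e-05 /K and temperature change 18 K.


dL = L * alpha * dT
= 120.5 * 1.4200e-05 * 18
= 0.0307998 mm
dL_um = 0.0307998 * 1000 = 30.7998 um

30.7998


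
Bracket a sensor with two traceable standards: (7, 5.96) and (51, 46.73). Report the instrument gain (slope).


slope = (y2 - y1) / (x2 - x1)
= (46.73 - 5.96) / (51 - 7)
= 40.7700 / 44
= 0.9266

0.9266


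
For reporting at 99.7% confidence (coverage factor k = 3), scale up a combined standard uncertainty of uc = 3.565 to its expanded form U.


U = k * uc
U = 3 * 3.565
U = 10.6950

10.6950


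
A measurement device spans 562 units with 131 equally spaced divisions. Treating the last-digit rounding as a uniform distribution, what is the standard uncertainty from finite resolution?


resolution = range / divisions
resolution = 562 / 131 = 4.2900763
u_res = resolution / (2*sqrt(3))
u_res = 4.2900763 / 3.4641016
u_res = 1.2384

1.2384


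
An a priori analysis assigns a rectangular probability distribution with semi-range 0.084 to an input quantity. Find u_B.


u_B = half_width / sqrt(3)
u_B = 0.084 / 1.7320508
u_B = 0.0485

0.0485


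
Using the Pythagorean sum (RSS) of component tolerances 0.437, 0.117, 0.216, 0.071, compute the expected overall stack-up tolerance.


RSS = sqrt(0.437^2 + 0.117^2 + 0.216^2 + 0.071^2)
= sqrt(0.256355)
= 0.5063

0.5063


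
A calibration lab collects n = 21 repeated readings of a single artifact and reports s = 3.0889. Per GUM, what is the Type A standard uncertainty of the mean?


u_A = s / sqrt(n)
u_A = 3.0889 / sqrt(21)
u_A = 3.0889 / 4.5825757
u_A = 0.6741

0.6741


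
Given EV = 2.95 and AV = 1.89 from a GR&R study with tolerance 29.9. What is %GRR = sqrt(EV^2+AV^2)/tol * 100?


GRR = sqrt(EV^2 + AV^2) = sqrt(2.95^2 + 1.89^2) = 3.5035125
%GRR = GRR / tol * 100 = 3.5035125 / 29.9 * 100
%GRR = 11.7174

11.7174


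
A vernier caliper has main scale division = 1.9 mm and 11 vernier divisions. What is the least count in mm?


LC = MSD / n_div
= 1.9 / 11
= 0.1727

0.1727


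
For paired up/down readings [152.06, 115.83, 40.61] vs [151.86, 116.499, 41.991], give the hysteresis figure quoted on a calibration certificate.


|152.06 - 151.86| = 0.2000
|115.83 - 116.499| = 0.6690
|40.61 - 41.991| = 1.3810
hysteresis = max(diffs) = 1.3810

1.3810


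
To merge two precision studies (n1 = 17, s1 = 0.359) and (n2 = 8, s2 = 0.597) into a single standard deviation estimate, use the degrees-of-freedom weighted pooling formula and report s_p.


s_p = sqrt(((n1-1)*s1^2 + (n2-1)*s2^2) / (n1+n2-2))
numerator = (17-1)*0.359^2 + (8-1)*0.597^2 = 2.062096 + 2.494863 = 4.556959
denominator = 17 + 8 - 2 = 23
s_p^2 = 4.556959 / 23 = 0.19812865
s_p = sqrt(0.19812865) = 0.4451

0.4451


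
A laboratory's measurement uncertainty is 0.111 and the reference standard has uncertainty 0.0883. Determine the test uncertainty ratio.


TUR = u_lab / u_ref
= 0.111 / 0.0883
= 1.2571

1.2571


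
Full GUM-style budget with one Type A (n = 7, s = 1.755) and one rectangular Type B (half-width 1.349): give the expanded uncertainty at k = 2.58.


u_A = s / sqrt(n) = 1.755 / sqrt(7) = 0.66332765
u_B = half_width / sqrt(3) = 1.349 / sqrt(3) = 0.77884551
uc = sqrt(u_A^2 + u_B^2) = sqrt(0.66332765^2 + 0.77884551^2) = 1.0230366
U = k * uc = 2.58 * 1.0230366
U = 2.6394

2.6394


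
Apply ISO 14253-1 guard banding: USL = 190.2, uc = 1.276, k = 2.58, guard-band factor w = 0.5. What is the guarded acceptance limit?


U = k * uc = 2.58 * 1.276 = 3.29208
guard band g = w * U = 0.5 * 3.29208 = 1.64604
AL = USL - g = 190.2 - 1.64604
AL = 188.5540

188.5540


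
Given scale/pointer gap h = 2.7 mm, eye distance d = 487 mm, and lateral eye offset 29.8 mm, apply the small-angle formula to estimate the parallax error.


error = h * offset / d
= 2.7 * 29.8 / 487
= 0.1652

0.1652


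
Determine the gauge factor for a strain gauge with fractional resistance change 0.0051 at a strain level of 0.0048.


GF = (dR/R) / epsilon
= 0.0051 / 0.0048
= 1.0625

1.0625


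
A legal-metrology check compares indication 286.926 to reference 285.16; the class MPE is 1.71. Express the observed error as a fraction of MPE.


e = indication - reference = 286.926 - 285.16 = 1.7660
|e| = 1.7660
ratio = |e| / MPE = 1.7660 / 1.71
ratio = 1.0327

1.0327


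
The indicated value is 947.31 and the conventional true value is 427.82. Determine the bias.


Systematic error = measured - true
= 947.31 - 427.82
= 519.4900

519.4900


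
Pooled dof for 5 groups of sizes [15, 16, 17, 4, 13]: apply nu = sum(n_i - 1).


nu = sum_i (n_i - 1)
nu = ((15 - 1) + (16 - 1) + (17 - 1) + (4 - 1) + (13 - 1))
nu = 14 + 15 + 16 + 3 + 12
nu = 60

60


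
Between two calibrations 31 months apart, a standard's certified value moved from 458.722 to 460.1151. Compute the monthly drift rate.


rate = (v2 - v1) / months
= (460.1151 - 458.722) / 31
= 1.3931 / 31
= 0.0449

0.0449


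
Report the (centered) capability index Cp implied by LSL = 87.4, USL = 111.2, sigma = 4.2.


Cp = (USL - LSL) / (6 * sigma)
= (111.2 - 87.4) / (6 * 4.2)
= 23.8000 / 25.2000
= 0.9444

0.9444


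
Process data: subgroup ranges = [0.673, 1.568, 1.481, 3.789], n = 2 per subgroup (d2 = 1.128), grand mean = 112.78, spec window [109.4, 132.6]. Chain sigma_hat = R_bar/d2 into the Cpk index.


R_bar = (0.673 + 1.568 + 1.481 + 3.789) / 4 = 1.87775
sigma = R_bar / d2 = 1.87775 / 1.128 = 1.664672
Cp = (USL - LSL)/(6*sigma) = (132.6 - 109.4)/(6*1.664672) = 2.3228
Cpu = (132.6 - 112.78)/(3*1.664672) = 3.9687
Cpl = (112.78 - 109.4)/(3*1.664672) = 0.6768
Cpk = min(Cpu, Cpl) = 0.6768

0.6768


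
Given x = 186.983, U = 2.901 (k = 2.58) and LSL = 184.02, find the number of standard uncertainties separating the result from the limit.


u = U / k = 2.901 / 2.58 = 1.1244186
margin = |LSL - x| = |184.02 - 186.983| = 2.963
z = margin / u = 2.963 / 1.1244186
z = 2.6351

2.6351


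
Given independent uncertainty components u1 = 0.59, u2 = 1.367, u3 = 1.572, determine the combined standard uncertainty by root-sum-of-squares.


uc = sqrt(0.59^2 + 1.367^2 + 1.572^2)
uc = sqrt(4.687973)
uc = 2.1652

2.1652


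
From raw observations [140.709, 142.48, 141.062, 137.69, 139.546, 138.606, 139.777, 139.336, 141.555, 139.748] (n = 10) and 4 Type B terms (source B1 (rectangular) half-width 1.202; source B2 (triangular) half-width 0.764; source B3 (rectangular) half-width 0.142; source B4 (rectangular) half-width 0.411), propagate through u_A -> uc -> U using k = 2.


mean = (140.709 + 142.48 + 141.062 + 137.69 + 139.546 + 138.606 + 139.777 + 139.336 + 141.555 + 139.748) / 10 = 140.0509
s = sqrt(sum((x - mean)^2)/(n-1)) = 1.4225417
u_A = s / sqrt(n) = 1.4225417 / sqrt(10) = 0.44984718
u_B1 = 1.202 / sqrt(3) = 0.69397502
u_B2 = 0.764 / sqrt(6) = 0.31190169
u_B3 = 0.142 / sqrt(3) = 0.081983738
u_B4 = 0.411 / sqrt(3) = 0.23729096
uc = sqrt(0.44984718^2 + 0.69397502^2 + 0.31190169^2 + 0.081983738^2 + 0.23729096^2) = 0.91884428
U = k * uc = 2 * 0.91884428
U = 1.8377

1.8377


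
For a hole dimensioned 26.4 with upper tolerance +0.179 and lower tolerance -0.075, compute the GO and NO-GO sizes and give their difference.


GO = nominal - lower_tol (smallest hole = maximum material condition)
GO = 26.4 - 0.075 = 26.325
NO-GO = nominal + upper_tol (largest hole = least material condition)
NO-GO = 26.4 + 0.179 = 26.579
spread = NO-GO - GO = 26.579 - 26.325 = 0.2540

0.2540


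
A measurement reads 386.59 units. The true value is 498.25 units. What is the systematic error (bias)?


Systematic error = measured - true
= 386.59 - 498.25
= -111.6600

-111.6600


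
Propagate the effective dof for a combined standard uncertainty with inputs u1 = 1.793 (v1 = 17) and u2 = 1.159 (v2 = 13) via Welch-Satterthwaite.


uc = sqrt(u1^2 + u2^2) = sqrt(1.793^2 + 1.159^2) = 2.1349778
v_eff = uc^4 / (u1^4/v1 + u2^4/v2)
= 2.1349778^4 / (1.793^4/17 + 1.159^4/13)
= 20.776551 / 0.74675642
v_eff = 27.8224

27.8224


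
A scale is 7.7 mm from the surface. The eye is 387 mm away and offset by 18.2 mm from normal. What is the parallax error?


error = h * offset / d
= 7.7 * 18.2 / 387
= 0.3621

0.3621


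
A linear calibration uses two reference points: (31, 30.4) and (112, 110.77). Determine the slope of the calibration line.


slope = (y2 - y1) / (x2 - x1)
= (110.77 - 30.4) / (112 - 31)
= 80.3700 / 81
= 0.9922

0.9922


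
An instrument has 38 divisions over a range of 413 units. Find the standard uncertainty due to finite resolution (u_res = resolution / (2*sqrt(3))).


resolution = range / divisions
resolution = 413 / 38 = 10.868421
u_res = resolution / (2*sqrt(3))
u_res = 10.868421 / 3.4641016
u_res = 3.1374

3.1374


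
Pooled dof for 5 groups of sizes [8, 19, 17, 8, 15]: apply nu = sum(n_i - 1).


nu = sum_i (n_i - 1)
nu = ((8 - 1) + (19 - 1) + (17 - 1) + (8 - 1) + (15 - 1))
nu = 7 + 18 + 16 + 7 + 14
nu = 62

62


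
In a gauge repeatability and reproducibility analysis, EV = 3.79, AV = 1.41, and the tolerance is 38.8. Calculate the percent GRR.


GRR = sqrt(EV^2 + AV^2) = sqrt(3.79^2 + 1.41^2) = 4.0437854
%GRR = GRR / tol * 100 = 4.0437854 / 38.8 * 100
%GRR = 10.4221

10.4221


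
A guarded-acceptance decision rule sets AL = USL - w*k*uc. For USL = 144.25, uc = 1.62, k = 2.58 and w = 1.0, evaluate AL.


U = k * uc = 2.58 * 1.62 = 4.1796
guard band g = w * U = 1.0 * 4.1796 = 4.1796
AL = USL - g = 144.25 - 4.1796
AL = 140.0704

140.0704


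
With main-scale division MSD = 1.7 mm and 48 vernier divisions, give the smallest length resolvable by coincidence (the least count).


LC = MSD / n_div
= 1.7 / 48
= 0.0354

0.0354


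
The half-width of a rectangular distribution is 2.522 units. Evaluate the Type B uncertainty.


u_B = half_width / sqrt(3)
u_B = 2.522 / 1.7320508
u_B = 1.4561

1.4561


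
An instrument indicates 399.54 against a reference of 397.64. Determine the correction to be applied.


Correction = standard - reading
= 397.64 - 399.54
= -1.9000

-1.9000


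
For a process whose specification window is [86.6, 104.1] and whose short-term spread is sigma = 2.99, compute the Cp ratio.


Cp = (USL - LSL) / (6 * sigma)
= (104.1 - 86.6) / (6 * 2.99)
= 17.5000 / 17.9400
= 0.9755

0.9755


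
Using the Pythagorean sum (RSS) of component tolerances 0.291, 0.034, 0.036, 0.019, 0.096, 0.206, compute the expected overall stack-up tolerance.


RSS = sqrt(0.291^2 + 0.034^2 + 0.036^2 + 0.019^2 + 0.096^2 + 0.206^2)
= sqrt(0.139146)
= 0.3730

0.3730


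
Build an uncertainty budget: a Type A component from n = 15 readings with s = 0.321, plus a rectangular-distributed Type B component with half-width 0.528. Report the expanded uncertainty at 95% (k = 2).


u_A = s / sqrt(n) = 0.321 / sqrt(15) = 0.082881844
u_B = half_width / sqrt(3) = 0.528 / sqrt(3) = 0.30484094
uc = sqrt(u_A^2 + u_B^2) = sqrt(0.082881844^2 + 0.30484094^2) = 0.31590726
U = k * uc = 2 * 0.31590726
U = 0.6318

0.6318


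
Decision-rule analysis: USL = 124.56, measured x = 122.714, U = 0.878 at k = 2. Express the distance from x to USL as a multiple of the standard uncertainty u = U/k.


u = U / k = 0.878 / 2 = 0.439
margin = |USL - x| = |124.56 - 122.714| = 1.846
z = margin / u = 1.846 / 0.439
z = 4.2050

4.2050


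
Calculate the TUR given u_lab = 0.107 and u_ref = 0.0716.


TUR = u_lab / u_ref
= 0.107 / 0.0716
= 1.4944

1.4944


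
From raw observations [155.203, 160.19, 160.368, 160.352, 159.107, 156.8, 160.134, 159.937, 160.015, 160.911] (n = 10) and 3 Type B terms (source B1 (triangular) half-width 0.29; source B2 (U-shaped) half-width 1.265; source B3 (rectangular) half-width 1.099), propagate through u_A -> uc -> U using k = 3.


mean = (155.203 + 160.19 + 160.368 + 160.352 + 159.107 + 156.8 + 160.134 + 159.937 + 160.015 + 160.911) / 10 = 159.3017
s = sqrt(sum((x - mean)^2)/(n-1)) = 1.8354511
u_A = s / sqrt(n) = 1.8354511 / sqrt(10) = 0.5804206
u_B1 = 0.29 / sqrt(6) = 0.118392
u_B2 = 1.265 / sqrt(2) = 0.89449008
u_B3 = 1.099 / sqrt(3) = 0.63450795
uc = sqrt(0.5804206^2 + 0.118392^2 + 0.89449008^2 + 0.63450795^2) = 1.246442
U = k * uc = 3 * 1.246442
U = 3.7393

3.7393


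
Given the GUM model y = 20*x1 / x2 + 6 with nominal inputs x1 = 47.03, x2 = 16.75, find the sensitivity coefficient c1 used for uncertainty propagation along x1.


y = 20*x1 / x2 + 6
dy/dx1 = 20/x2
Evaluate at x2 = 16.75: c1 = 20 / 16.75
c1 = 1.1940

1.1940


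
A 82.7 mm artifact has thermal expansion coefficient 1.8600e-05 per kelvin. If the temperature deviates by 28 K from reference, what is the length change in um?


dL = L * alpha * dT
= 82.7 * 1.8600e-05 * 28
= 0.0430702 mm
dL_um = 0.0430702 * 1000 = 43.0702 um

43.0702


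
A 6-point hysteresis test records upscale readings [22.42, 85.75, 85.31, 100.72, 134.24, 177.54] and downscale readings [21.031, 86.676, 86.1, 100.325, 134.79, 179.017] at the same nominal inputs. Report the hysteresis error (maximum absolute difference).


|22.42 - 21.031| = 1.3890
|85.75 - 86.676| = 0.9260
|85.31 - 86.1| = 0.7900
|100.72 - 100.325| = 0.3950
|134.24 - 134.79| = 0.5500
|177.54 - 179.017| = 1.4770
hysteresis = max(diffs) = 1.4770

1.4770


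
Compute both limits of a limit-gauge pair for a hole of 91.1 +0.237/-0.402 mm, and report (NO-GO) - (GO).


GO = nominal - lower_tol (smallest hole = maximum material condition)
GO = 91.1 - 0.402 = 90.698
NO-GO = nominal + upper_tol (largest hole = least material condition)
NO-GO = 91.1 + 0.237 = 91.337
spread = NO-GO - GO = 91.337 - 90.698 = 0.6390

0.6390


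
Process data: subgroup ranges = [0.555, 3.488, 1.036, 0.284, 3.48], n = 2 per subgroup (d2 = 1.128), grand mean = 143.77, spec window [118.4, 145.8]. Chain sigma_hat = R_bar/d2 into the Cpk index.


R_bar = (0.555 + 3.488 + 1.036 + 0.284 + 3.48) / 5 = 1.7686
sigma = R_bar / d2 = 1.7686 / 1.128 = 1.5679078
Cp = (USL - LSL)/(6*sigma) = (145.8 - 118.4)/(6*1.5679078) = 2.9126
Cpu = (145.8 - 143.77)/(3*1.5679078) = 0.4316
Cpl = (143.77 - 118.4)/(3*1.5679078) = 5.3936
Cpk = min(Cpu, Cpl) = 0.4316

0.4316


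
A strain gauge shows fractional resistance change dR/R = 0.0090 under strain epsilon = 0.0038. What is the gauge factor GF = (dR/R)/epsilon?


GF = (dR/R) / epsilon
= 0.0090 / 0.0038
= 2.3684

2.3684


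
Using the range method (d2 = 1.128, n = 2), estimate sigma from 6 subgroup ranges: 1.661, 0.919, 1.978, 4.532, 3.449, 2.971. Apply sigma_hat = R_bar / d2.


R_bar = (1.661 + 0.919 + 1.978 + 4.532 + 3.449 + 2.971) / 6
R_bar = 15.51 / 6 = 2.585
sigma_hat = R_bar / d2 = 2.585 / 1.128 = 2.2917

2.2917


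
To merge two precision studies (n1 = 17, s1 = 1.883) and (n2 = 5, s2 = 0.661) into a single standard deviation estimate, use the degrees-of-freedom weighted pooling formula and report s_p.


s_p = sqrt(((n1-1)*s1^2 + (n2-1)*s2^2) / (n1+n2-2))
numerator = (17-1)*1.883^2 + (5-1)*0.661^2 = 56.731024 + 1.747684 = 58.478708
denominator = 17 + 5 - 2 = 20
s_p^2 = 58.478708 / 20 = 2.9239354
s_p = sqrt(2.9239354) = 1.7100

1.7100


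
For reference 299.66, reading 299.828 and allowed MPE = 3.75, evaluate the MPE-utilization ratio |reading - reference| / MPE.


e = indication - reference = 299.828 - 299.66 = 0.1680
|e| = 0.1680
ratio = |e| / MPE = 0.1680 / 3.75
ratio = 0.0448

0.0448


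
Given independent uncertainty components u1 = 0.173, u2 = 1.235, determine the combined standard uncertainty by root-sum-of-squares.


uc = sqrt(0.173^2 + 1.235^2)
uc = sqrt(1.555154)
uc = 1.2471

1.2471


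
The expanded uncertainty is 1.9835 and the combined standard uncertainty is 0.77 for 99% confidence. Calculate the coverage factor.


k = U / uc
k = 1.9835 / 0.77
k = 2.576

2.576


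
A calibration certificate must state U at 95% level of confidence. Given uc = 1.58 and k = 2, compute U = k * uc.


U = k * uc
U = 2 * 1.58
U = 3.1600

3.1600


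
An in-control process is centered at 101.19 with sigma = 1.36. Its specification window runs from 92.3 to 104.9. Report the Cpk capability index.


Cpu = (USL - mean) / (3*sigma) = (104.9 - 101.19) / (3*1.36) = 0.9093
Cpl = (mean - LSL) / (3*sigma) = (101.19 - 92.3) / (3*1.36) = 2.1789
Cpk = min(Cpu, Cpl) = 0.9093

0.9093


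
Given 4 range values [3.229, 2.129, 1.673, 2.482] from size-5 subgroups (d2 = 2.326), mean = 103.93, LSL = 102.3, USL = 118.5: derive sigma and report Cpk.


R_bar = (3.229 + 2.129 + 1.673 + 2.482) / 4 = 2.37825
sigma = R_bar / d2 = 2.37825 / 2.326 = 1.0224635
Cp = (USL - LSL)/(6*sigma) = (118.5 - 102.3)/(6*1.0224635) = 2.6407
Cpu = (118.5 - 103.93)/(3*1.0224635) = 4.7500
Cpl = (103.93 - 102.3)/(3*1.0224635) = 0.5314
Cpk = min(Cpu, Cpl) = 0.5314

0.5314


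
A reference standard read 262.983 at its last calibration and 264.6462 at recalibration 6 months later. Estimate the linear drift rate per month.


rate = (v2 - v1) / months
= (264.6462 - 262.983) / 6
= 1.6632 / 6
= 0.2772

0.2772


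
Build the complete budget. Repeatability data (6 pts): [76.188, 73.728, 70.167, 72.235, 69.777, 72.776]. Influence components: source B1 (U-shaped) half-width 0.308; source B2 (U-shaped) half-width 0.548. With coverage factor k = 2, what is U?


mean = (76.188 + 73.728 + 70.167 + 72.235 + 69.777 + 72.776) / 6 = 72.4785
s = sqrt(sum((x - mean)^2)/(n-1)) = 2.3710999
u_A = s / sqrt(n) = 2.3710999 / sqrt(6) = 0.96799748
u_B1 = 0.308 / sqrt(2) = 0.21778889
u_B2 = 0.548 / sqrt(2) = 0.38749452
uc = sqrt(0.96799748^2 + 0.21778889^2 + 0.38749452^2) = 1.0651775
U = k * uc = 2 * 1.0651775
U = 2.1304

2.1304


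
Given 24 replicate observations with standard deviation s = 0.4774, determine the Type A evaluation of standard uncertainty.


u_A = s / sqrt(n)
u_A = 0.4774 / sqrt(24)
u_A = 0.4774 / 4.8989795
u_A = 0.0974

0.0974


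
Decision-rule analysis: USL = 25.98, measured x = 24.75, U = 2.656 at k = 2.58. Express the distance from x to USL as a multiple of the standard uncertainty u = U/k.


u = U / k = 2.656 / 2.58 = 1.0294574
margin = |USL - x| = |25.98 - 24.75| = 1.23
z = margin / u = 1.23 / 1.0294574
z = 1.1948

1.1948


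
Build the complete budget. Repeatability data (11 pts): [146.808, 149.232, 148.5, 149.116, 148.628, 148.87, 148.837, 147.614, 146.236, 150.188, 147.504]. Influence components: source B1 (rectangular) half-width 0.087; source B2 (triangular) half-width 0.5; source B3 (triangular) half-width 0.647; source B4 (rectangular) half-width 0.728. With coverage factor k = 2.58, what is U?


mean = (146.808 + 149.232 + 148.5 + 149.116 + 148.628 + 148.87 + 148.837 + 147.614 + 146.236 + 150.188 + 147.504) / 11 = 148.3211818
s = sqrt(sum((x - mean)^2)/(n-1)) = 1.1595393
u_A = s / sqrt(n) = 1.1595393 / sqrt(11) = 0.34961425
u_B1 = 0.087 / sqrt(3) = 0.050229473
u_B2 = 0.5 / sqrt(6) = 0.20412415
u_B3 = 0.647 / sqrt(6) = 0.26413664
u_B4 = 0.728 / sqrt(3) = 0.420311
uc = sqrt(0.34961425^2 + 0.050229473^2 + 0.20412415^2 + 0.26413664^2 + 0.420311^2) = 0.6425335
U = k * uc = 2.58 * 0.6425335
U = 1.6577

1.6577


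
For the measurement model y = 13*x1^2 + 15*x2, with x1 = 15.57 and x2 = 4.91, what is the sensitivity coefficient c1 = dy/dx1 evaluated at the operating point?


y = 13*x1^2 + 15*x2
dy/dx1 = 2*13*x1
Evaluate at x1 = 15.57: c1 = 26 * 15.57
c1 = 404.8200

404.8200


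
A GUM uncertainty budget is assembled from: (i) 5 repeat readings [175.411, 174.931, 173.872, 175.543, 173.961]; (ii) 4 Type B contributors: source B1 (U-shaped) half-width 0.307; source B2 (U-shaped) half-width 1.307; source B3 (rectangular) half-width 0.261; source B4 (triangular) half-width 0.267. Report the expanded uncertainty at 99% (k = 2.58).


mean = (175.411 + 174.931 + 173.872 + 175.543 + 173.961) / 5 = 174.7436
s = sqrt(sum((x - mean)^2)/(n-1)) = 0.78926092
u_A = s / sqrt(n) = 0.78926092 / sqrt(5) = 0.35296821
u_B1 = 0.307 / sqrt(2) = 0.21708178
u_B2 = 1.307 / sqrt(2) = 0.92418856
u_B3 = 0.261 / sqrt(3) = 0.15068842
u_B4 = 0.267 / sqrt(6) = 0.10900229
uc = sqrt(0.35296821^2 + 0.21708178^2 + 0.92418856^2 + 0.15068842^2 + 0.10900229^2) = 1.0297689
U = k * uc = 2.58 * 1.0297689
U = 2.6568

2.6568


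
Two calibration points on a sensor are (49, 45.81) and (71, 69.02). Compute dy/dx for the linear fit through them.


slope = (y2 - y1) / (x2 - x1)
= (69.02 - 45.81) / (71 - 49)
= 23.2100 / 22
= 1.0550

1.0550


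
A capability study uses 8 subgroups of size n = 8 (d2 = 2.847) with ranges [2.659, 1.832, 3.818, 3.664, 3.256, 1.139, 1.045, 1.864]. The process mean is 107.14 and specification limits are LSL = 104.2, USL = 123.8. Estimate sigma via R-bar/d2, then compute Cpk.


R_bar = (2.659 + 1.832 + 3.818 + 3.664 + 3.256 + 1.139 + 1.045 + 1.864) / 8 = 2.409625
sigma = R_bar / d2 = 2.409625 / 2.847 = 0.84637338
Cp = (USL - LSL)/(6*sigma) = (123.8 - 104.2)/(6*0.84637338) = 3.8596
Cpu = (123.8 - 107.14)/(3*0.84637338) = 6.5613
Cpl = (107.14 - 104.2)/(3*0.84637338) = 1.1579
Cpk = min(Cpu, Cpl) = 1.1579

1.1579


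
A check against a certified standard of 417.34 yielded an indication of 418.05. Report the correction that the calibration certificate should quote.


Correction = standard - reading
= 417.34 - 418.05
= -0.7100

-0.7100


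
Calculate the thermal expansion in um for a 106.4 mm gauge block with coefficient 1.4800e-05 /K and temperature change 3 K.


dL = L * alpha * dT
= 106.4 * 1.4800e-05 * 3
= 0.0047242 mm
dL_um = 0.0047242 * 1000 = 4.7242 um

4.7242


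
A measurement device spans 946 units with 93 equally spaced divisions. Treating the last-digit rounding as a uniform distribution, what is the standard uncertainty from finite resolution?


resolution = range / divisions
resolution = 946 / 93 = 10.172043
u_res = resolution / (2*sqrt(3))
u_res = 10.172043 / 3.4641016
u_res = 2.9364

2.9364


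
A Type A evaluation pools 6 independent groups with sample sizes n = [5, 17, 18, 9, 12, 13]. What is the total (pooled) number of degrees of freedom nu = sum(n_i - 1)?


nu = sum_i (n_i - 1)
nu = ((5 - 1) + (17 - 1) + (18 - 1) + (9 - 1) + (12 - 1) + (13 - 1))
nu = 4 + 16 + 17 + 8 + 11 + 12
nu = 68

68


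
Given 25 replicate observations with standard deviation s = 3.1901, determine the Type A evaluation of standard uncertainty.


u_A = s / sqrt(n)
u_A = 3.1901 / sqrt(25)
u_A = 3.1901 / 5
u_A = 0.6380

0.6380


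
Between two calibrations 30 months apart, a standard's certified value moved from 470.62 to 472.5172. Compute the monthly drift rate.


rate = (v2 - v1) / months
= (472.5172 - 470.62) / 30
= 1.8972 / 30
= 0.0632

0.0632


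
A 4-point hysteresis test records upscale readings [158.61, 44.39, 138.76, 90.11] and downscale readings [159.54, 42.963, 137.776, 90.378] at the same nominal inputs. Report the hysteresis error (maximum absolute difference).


|158.61 - 159.54| = 0.9300
|44.39 - 42.963| = 1.4270
|138.76 - 137.776| = 0.9840
|90.11 - 90.378| = 0.2680
hysteresis = max(diffs) = 1.4270

1.4270


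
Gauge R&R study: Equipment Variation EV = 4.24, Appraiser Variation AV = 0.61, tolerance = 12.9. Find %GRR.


GRR = sqrt(EV^2 + AV^2) = sqrt(4.24^2 + 0.61^2) = 4.283655
%GRR = GRR / tol * 100 = 4.283655 / 12.9 * 100
%GRR = 33.2066

33.2066


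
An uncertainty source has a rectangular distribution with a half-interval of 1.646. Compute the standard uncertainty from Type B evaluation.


u_B = half_width / sqrt(3)
u_B = 1.646 / 1.7320508
u_B = 0.9503

0.9503


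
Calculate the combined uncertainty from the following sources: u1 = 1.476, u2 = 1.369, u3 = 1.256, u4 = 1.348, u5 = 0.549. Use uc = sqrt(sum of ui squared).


uc = sqrt(1.476^2 + 1.369^2 + 1.256^2 + 1.348^2 + 0.549^2)
uc = sqrt(7.748778)
uc = 2.7837

2.7837


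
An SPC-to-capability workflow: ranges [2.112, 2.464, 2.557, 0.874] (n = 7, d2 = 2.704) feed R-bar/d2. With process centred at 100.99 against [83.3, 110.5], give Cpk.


R_bar = (2.112 + 2.464 + 2.557 + 0.874) / 4 = 2.00175
sigma = R_bar / d2 = 2.00175 / 2.704 = 0.74029216
Cp = (USL - LSL)/(6*sigma) = (110.5 - 83.3)/(6*0.74029216) = 6.1237
Cpu = (110.5 - 100.99)/(3*0.74029216) = 4.2821
Cpl = (100.99 - 83.3)/(3*0.74029216) = 7.9653
Cpk = min(Cpu, Cpl) = 4.2821

4.2821


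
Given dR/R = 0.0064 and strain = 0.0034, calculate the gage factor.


GF = (dR/R) / epsilon
= 0.0064 / 0.0034
= 1.8824

1.8824


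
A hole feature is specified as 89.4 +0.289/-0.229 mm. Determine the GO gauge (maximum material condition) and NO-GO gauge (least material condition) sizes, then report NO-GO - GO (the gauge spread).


GO = nominal - lower_tol (smallest hole = maximum material condition)
GO = 89.4 - 0.229 = 89.171
NO-GO = nominal + upper_tol (largest hole = least material condition)
NO-GO = 89.4 + 0.289 = 89.689
spread = NO-GO - GO = 89.689 - 89.171 = 0.5180

0.5180


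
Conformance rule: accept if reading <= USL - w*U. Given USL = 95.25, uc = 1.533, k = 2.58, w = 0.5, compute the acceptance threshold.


U = k * uc = 2.58 * 1.533 = 3.95514
guard band g = w * U = 0.5 * 3.95514 = 1.97757
AL = USL - g = 95.25 - 1.97757
AL = 93.2724

93.2724


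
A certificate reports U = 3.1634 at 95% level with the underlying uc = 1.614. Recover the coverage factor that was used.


k = U / uc
k = 3.1634 / 1.614
k = 1.96

1.96


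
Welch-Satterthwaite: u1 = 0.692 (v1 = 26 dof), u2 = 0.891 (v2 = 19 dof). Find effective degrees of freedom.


uc = sqrt(u1^2 + u2^2) = sqrt(0.692^2 + 0.891^2) = 1.12816
v_eff = uc^4 / (u1^4/v1 + u2^4/v2)
= 1.12816^4 / (0.692^4/26 + 0.891^4/19)
= 1.6198798 / 0.04199054
v_eff = 38.5773

38.5773


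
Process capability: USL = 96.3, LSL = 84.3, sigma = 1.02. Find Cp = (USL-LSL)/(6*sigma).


Cp = (USL - LSL) / (6 * sigma)
= (96.3 - 84.3) / (6 * 1.02)
= 12.0000 / 6.1200
= 1.9608

1.9608


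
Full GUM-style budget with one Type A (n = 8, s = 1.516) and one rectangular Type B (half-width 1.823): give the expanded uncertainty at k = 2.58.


u_A = s / sqrt(n) = 1.516 / sqrt(8) = 0.53598694
u_B = half_width / sqrt(3) = 1.823 / sqrt(3) = 1.0525095
uc = sqrt(u_A^2 + u_B^2) = sqrt(0.53598694^2 + 1.0525095^2) = 1.1811258
U = k * uc = 2.58 * 1.1811258
U = 3.0473

3.0473


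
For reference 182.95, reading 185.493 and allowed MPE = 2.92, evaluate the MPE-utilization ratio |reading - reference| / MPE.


e = indication - reference = 185.493 - 182.95 = 2.5430
|e| = 2.5430
ratio = |e| / MPE = 2.5430 / 2.92
ratio = 0.8709

0.8709


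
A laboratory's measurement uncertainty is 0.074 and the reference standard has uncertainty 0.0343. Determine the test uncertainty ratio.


TUR = u_lab / u_ref
= 0.074 / 0.0343
= 2.1574

2.1574


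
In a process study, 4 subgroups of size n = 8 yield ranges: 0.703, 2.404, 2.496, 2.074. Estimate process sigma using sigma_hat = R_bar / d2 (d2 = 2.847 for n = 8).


R_bar = (0.703 + 2.404 + 2.496 + 2.074) / 4
R_bar = 7.677 / 4 = 1.91925
sigma_hat = R_bar / d2 = 1.91925 / 2.847 = 0.6741

0.6741


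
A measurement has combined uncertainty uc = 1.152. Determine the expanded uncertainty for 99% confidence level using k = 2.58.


U = k * uc
U = 2.58 * 1.152
U = 2.9722

2.9722


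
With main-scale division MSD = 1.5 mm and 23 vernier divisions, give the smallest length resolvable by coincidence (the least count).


LC = MSD / n_div
= 1.5 / 23
= 0.0652

0.0652


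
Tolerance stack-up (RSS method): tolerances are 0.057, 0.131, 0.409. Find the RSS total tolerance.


RSS = sqrt(0.057^2 + 0.131^2 + 0.409^2)
= sqrt(0.187691)
= 0.4332

0.4332


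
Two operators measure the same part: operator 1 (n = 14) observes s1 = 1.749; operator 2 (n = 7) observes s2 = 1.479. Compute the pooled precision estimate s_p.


s_p = sqrt(((n1-1)*s1^2 + (n2-1)*s2^2) / (n1+n2-2))
numerator = (14-1)*1.749^2 + (7-1)*1.479^2 = 39.767013 + 13.124646 = 52.891659
denominator = 14 + 7 - 2 = 19
s_p^2 = 52.891659 / 19 = 2.7837715
s_p = sqrt(2.7837715) = 1.6685

1.6685


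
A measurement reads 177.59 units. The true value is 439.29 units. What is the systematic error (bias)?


Systematic error = measured - true
= 177.59 - 439.29
= -261.7000

-261.7000


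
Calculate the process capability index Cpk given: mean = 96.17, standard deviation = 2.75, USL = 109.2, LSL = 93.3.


Cpu = (USL - mean) / (3*sigma) = (109.2 - 96.17) / (3*2.75) = 1.5794
Cpl = (mean - LSL) / (3*sigma) = (96.17 - 93.3) / (3*2.75) = 0.3479
Cpk = min(Cpu, Cpl) = 0.3479

0.3479


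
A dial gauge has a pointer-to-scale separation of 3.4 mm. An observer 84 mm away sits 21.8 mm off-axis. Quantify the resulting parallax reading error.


error = h * offset / d
= 3.4 * 21.8 / 84
= 0.8824

0.8824


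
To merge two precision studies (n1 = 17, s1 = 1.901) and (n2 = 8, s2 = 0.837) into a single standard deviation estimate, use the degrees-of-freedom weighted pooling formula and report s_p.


s_p = sqrt(((n1-1)*s1^2 + (n2-1)*s2^2) / (n1+n2-2))
numerator = (17-1)*1.901^2 + (8-1)*0.837^2 = 57.820816 + 4.903983 = 62.724799
denominator = 17 + 8 - 2 = 23
s_p^2 = 62.724799 / 23 = 2.7271652
s_p = sqrt(2.7271652) = 1.6514

1.6514


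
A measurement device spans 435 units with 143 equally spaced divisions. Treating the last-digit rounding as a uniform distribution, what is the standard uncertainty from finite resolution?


resolution = range / divisions
resolution = 435 / 143 = 3.041958
u_res = resolution / (2*sqrt(3))
u_res = 3.041958 / 3.4641016
u_res = 0.8781

0.8781


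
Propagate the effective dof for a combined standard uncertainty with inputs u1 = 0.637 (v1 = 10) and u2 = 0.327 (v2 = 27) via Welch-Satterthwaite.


uc = sqrt(u1^2 + u2^2) = sqrt(0.637^2 + 0.327^2) = 0.71602933
v_eff = uc^4 / (u1^4/v1 + u2^4/v2)
= 0.71602933^4 / (0.637^4/10 + 0.327^4/27)
= 0.26285924 / 0.016888323
v_eff = 15.5646

15.5646


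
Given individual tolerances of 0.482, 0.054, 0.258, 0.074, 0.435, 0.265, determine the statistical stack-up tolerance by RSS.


RSS = sqrt(0.482^2 + 0.054^2 + 0.258^2 + 0.074^2 + 0.435^2 + 0.265^2)
= sqrt(0.56673)
= 0.7528

0.7528


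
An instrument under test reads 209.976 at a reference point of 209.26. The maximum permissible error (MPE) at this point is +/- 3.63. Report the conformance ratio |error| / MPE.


e = indication - reference = 209.976 - 209.26 = 0.7160
|e| = 0.7160
ratio = |e| / MPE = 0.7160 / 3.63
ratio = 0.1972

0.1972


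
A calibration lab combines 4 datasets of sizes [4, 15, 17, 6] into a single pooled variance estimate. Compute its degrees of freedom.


nu = sum_i (n_i - 1)
nu = ((4 - 1) + (15 - 1) + (17 - 1) + (6 - 1))
nu = 3 + 14 + 16 + 5
nu = 38

38


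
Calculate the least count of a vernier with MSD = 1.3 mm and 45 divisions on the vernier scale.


LC = MSD / n_div
= 1.3 / 45
= 0.0289

0.0289


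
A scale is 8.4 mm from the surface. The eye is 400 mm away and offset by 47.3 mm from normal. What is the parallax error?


error = h * offset / d
= 8.4 * 47.3 / 400
= 0.9933

0.9933


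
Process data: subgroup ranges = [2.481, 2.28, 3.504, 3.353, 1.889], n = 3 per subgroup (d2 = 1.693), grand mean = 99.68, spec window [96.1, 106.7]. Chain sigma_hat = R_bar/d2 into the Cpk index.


R_bar = (2.481 + 2.28 + 3.504 + 3.353 + 1.889) / 5 = 2.7014
sigma = R_bar / d2 = 2.7014 / 1.693 = 1.5956291
Cp = (USL - LSL)/(6*sigma) = (106.7 - 96.1)/(6*1.5956291) = 1.1072
Cpu = (106.7 - 99.68)/(3*1.5956291) = 1.4665
Cpl = (99.68 - 96.1)/(3*1.5956291) = 0.7479
Cpk = min(Cpu, Cpl) = 0.7479

0.7479


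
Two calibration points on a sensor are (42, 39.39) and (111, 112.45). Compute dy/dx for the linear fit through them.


slope = (y2 - y1) / (x2 - x1)
= (112.45 - 39.39) / (111 - 42)
= 73.0600 / 69
= 1.0588

1.0588


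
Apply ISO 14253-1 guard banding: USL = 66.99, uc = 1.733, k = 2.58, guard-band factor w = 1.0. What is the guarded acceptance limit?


U = k * uc = 2.58 * 1.733 = 4.47114
guard band g = w * U = 1.0 * 4.47114 = 4.47114
AL = USL - g = 66.99 - 4.47114
AL = 62.5189

62.5189


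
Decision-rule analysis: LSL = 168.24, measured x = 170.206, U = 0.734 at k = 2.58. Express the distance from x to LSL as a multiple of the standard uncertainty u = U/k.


u = U / k = 0.734 / 2.58 = 0.28449612
margin = |LSL - x| = |168.24 - 170.206| = 1.966
z = margin / u = 1.966 / 0.28449612
z = 6.9105

6.9105


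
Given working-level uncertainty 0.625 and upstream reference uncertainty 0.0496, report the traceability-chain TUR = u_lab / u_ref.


TUR = u_lab / u_ref
= 0.625 / 0.0496
= 12.6008

12.6008


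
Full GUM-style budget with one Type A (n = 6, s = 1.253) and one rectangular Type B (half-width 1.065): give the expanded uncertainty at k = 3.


u_A = s / sqrt(n) = 1.253 / sqrt(6) = 0.51153511
u_B = half_width / sqrt(3) = 1.065 / sqrt(3) = 0.61487804
uc = sqrt(u_A^2 + u_B^2) = sqrt(0.51153511^2 + 0.61487804^2) = 0.79983947
U = k * uc = 3 * 0.79983947
U = 2.3995

2.3995


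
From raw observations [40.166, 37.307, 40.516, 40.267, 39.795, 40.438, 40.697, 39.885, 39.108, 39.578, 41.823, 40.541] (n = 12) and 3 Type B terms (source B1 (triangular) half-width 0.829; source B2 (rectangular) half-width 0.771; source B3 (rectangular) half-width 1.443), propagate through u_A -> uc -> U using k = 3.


mean = (40.166 + 37.307 + 40.516 + 40.267 + 39.795 + 40.438 + 40.697 + 39.885 + 39.108 + 39.578 + 41.823 + 40.541) / 12 = 40.01008333
s = sqrt(sum((x - mean)^2)/(n-1)) = 1.0845523
u_A = s / sqrt(n) = 1.0845523 / sqrt(12) = 0.31308328
u_B1 = 0.829 / sqrt(6) = 0.33843783
u_B2 = 0.771 / sqrt(3) = 0.44513706
u_B3 = 1.443 / sqrt(3) = 0.83311644
uc = sqrt(0.31308328^2 + 0.33843783^2 + 0.44513706^2 + 0.83311644^2) = 1.0510905
U = k * uc = 3 * 1.0510905
U = 3.1533

3.1533


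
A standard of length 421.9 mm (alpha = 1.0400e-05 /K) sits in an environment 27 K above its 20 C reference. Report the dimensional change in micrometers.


dL = L * alpha * dT
= 421.9 * 1.0400e-05 * 27
= 0.1184695 mm
dL_um = 0.1184695 * 1000 = 118.4695 um

118.4695


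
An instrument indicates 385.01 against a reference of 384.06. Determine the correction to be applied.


Correction = standard - reading
= 384.06 - 385.01
= -0.9500

-0.9500


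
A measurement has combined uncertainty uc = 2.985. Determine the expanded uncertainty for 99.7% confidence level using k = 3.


U = k * uc
U = 3 * 2.985
U = 8.9550

8.9550


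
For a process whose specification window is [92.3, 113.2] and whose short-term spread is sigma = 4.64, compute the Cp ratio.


Cp = (USL - LSL) / (6 * sigma)
= (113.2 - 92.3) / (6 * 4.64)
= 20.9000 / 27.8400
= 0.7507

0.7507


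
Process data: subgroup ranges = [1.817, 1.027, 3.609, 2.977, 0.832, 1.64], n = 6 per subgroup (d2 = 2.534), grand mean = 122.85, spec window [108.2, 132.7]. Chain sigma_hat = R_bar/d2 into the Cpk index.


R_bar = (1.817 + 1.027 + 3.609 + 2.977 + 0.832 + 1.64) / 6 = 1.9836667
sigma = R_bar / d2 = 1.9836667 / 2.534 = 0.78282032
Cp = (USL - LSL)/(6*sigma) = (132.7 - 108.2)/(6*0.78282032) = 5.2162
Cpu = (132.7 - 122.85)/(3*0.78282032) = 4.1942
Cpl = (122.85 - 108.2)/(3*0.78282032) = 6.2381
Cpk = min(Cpu, Cpl) = 4.1942

4.1942


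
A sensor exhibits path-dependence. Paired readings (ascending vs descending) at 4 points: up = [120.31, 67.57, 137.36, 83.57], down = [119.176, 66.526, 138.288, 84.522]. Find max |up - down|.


|120.31 - 119.176| = 1.1340
|67.57 - 66.526| = 1.0440
|137.36 - 138.288| = 0.9280
|83.57 - 84.522| = 0.9520
hysteresis = max(diffs) = 1.1340

1.1340


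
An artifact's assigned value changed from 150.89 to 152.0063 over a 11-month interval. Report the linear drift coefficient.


rate = (v2 - v1) / months
= (152.0063 - 150.89) / 11
= 1.1163 / 11
= 0.1015

0.1015


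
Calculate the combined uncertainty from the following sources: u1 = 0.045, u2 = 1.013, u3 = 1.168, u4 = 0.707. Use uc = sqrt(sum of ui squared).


uc = sqrt(0.045^2 + 1.013^2 + 1.168^2 + 0.707^2)
uc = sqrt(2.892267)
uc = 1.7007

1.7007


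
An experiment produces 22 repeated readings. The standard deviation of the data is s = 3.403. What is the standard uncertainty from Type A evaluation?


u_A = s / sqrt(n)
u_A = 3.403 / sqrt(22)
u_A = 3.403 / 4.6904158
u_A = 0.7255

0.7255


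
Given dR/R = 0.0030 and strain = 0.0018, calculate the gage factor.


GF = (dR/R) / epsilon
= 0.0030 / 0.0018
= 1.6667

1.6667


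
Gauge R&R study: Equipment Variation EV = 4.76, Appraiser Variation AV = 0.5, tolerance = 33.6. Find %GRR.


GRR = sqrt(EV^2 + AV^2) = sqrt(4.76^2 + 0.5^2) = 4.7861885
%GRR = GRR / tol * 100 = 4.7861885 / 33.6 * 100
%GRR = 14.2446

14.2446


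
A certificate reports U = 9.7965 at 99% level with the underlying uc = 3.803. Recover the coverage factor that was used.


k = U / uc
k = 9.7965 / 3.803
k = 2.576

2.576


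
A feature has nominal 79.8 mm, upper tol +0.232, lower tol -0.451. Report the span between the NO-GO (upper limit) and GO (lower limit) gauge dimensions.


GO = nominal - lower_tol (smallest hole = maximum material condition)
GO = 79.8 - 0.451 = 79.349
NO-GO = nominal + upper_tol (largest hole = least material condition)
NO-GO = 79.8 + 0.232 = 80.032
spread = NO-GO - GO = 80.032 - 79.349 = 0.6830

0.6830
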